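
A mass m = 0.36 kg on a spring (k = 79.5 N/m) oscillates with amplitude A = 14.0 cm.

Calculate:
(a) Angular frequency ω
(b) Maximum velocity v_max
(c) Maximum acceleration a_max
ω = √(k/m) = √(79.5/0.36) = 14.86 rad/s
v_max = ωA = 14.86×0.14 = 2.08 m/s
a_max = ω²A = 14.86²×0.14 = 30.92 m/s²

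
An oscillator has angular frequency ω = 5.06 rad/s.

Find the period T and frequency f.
T = 2π/ω = 2π/5.06 = 1.242 s; f = ω/2π = 0.8053 Hz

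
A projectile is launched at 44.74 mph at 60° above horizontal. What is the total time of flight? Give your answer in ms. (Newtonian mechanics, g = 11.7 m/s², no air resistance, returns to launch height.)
T = 2v₀sin(θ)/g (with unit conversion) = 2961.0 ms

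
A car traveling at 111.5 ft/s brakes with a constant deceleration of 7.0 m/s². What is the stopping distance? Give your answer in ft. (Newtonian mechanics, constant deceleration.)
d = v₀² / (2a) (with unit conversion) = 270.7 ft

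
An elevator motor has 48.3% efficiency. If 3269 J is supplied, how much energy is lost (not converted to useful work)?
W_out = η × W_in = 0.483×3269 = 1578.9 J
W_lost = W_in − W_out = 3269 − 1578.9 = 1690.1 J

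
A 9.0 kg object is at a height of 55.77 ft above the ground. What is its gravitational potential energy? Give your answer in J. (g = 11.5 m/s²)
PE = mgh = 9 kg × 11.5 m/s² × 17 m = 1759 J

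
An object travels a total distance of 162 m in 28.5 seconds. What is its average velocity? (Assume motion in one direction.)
v_avg = Δd / Δt = 162 / 28.5 = 5.68 m/s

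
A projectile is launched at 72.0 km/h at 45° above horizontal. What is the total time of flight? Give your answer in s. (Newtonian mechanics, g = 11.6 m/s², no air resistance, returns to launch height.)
T = 2v₀sin(θ)/g (with unit conversion) = 2.438 s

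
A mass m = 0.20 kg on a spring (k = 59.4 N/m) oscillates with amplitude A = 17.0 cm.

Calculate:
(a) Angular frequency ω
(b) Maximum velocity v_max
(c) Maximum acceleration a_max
ω = √(k/m) = √(59.4/0.2) = 17.23 rad/s
v_max = ωA = 17.23×0.17 = 2.93 m/s
a_max = ω²A = 17.23²×0.17 = 50.49 m/s²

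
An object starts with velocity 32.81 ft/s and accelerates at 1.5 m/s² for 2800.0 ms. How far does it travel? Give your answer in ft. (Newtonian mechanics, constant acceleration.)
d = v₀t + ½at² (with unit conversion) = 111.2 ft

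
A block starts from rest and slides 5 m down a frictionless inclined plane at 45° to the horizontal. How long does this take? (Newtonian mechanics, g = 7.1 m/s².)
a = g sin(θ) = 7.1 × sin(45°) = 5.02 m/s²
t = √(2d/a) = √(2 × 5 / 5.02) = 1.41 s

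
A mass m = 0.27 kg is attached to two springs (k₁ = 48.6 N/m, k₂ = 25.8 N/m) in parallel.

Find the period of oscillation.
k_eq = k₁+k₂ = 74.4 N/m
T = 2π√(m/k_eq) = 2π√(0.27/74.4) = 0.3785 s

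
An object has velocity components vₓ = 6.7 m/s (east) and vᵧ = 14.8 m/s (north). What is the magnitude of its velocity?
|v| = √(vₓ² + vᵧ²) = √(6.7² + 14.8²) = √(263.93) = 16.25 m/s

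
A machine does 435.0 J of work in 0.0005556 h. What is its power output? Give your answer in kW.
P = W/t = 435 J / 2 s = 217.5 W = 0.2175 kW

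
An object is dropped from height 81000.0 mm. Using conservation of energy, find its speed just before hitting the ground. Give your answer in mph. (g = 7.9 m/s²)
mgh = ½mv² → v = √(2gh) = √(2×7.9×81) = 35.77 m/s = 80.02 mph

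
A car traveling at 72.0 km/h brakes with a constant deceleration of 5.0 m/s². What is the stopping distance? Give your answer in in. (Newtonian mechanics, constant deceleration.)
d = v₀² / (2a) (with unit conversion) = 1575.0 in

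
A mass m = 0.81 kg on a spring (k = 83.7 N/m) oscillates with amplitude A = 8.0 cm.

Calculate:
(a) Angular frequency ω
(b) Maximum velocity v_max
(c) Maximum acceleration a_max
ω = √(k/m) = √(83.7/0.81) = 10.17 rad/s
v_max = ωA = 10.17×0.08 = 0.8132 m/s
a_max = ω²A = 10.17²×0.08 = 8.267 m/s²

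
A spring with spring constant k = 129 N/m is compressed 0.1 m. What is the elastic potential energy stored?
PE = ½kx² = ½×129×0.1² = 0.645 J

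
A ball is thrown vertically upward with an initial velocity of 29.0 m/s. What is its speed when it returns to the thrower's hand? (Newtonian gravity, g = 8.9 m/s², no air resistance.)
By conservation of energy, the ball returns at the same speed = 29.0 m/s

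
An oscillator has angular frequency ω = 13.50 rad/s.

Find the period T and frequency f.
T = 2π/ω = 2π/13.5 = 0.4654 s; f = ω/2π = 2.149 Hz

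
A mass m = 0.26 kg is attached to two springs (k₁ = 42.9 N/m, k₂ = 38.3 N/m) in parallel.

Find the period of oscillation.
k_eq = k₁+k₂ = 81.2 N/m
T = 2π√(m/k_eq) = 2π√(0.26/81.2) = 0.3555 s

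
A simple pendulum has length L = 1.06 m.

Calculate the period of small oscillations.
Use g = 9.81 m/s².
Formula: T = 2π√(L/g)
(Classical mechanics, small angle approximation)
T = 2π√(L/g) = 2π√(1.06/9.81) = 2.065 s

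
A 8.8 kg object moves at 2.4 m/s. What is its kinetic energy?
KE = ½mv² = ½×8.8×2.4² = 25.344 J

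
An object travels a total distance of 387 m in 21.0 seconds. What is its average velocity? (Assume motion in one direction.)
v_avg = Δd / Δt = 387 / 21.0 = 18.43 m/s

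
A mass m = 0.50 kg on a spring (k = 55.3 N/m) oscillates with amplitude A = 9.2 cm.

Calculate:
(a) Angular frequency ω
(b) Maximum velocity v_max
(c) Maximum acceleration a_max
ω = √(k/m) = √(55.3/0.5) = 10.52 rad/s
v_max = ωA = 10.52×0.092 = 0.9675 m/s
a_max = ω²A = 10.52²×0.092 = 10.18 m/s²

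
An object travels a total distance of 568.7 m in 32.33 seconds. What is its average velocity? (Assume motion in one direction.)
v_avg = Δd / Δt = 568.7 / 32.33 = 17.59 m/s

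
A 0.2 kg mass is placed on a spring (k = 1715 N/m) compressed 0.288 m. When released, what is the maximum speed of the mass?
½kx² = ½mv² → v = x√(k/m) = 0.288×√(1715/0.2) = 26.67 m/s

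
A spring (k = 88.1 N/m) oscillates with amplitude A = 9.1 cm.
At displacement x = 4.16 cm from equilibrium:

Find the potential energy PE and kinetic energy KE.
E_total = ½kA² = ½×88.1×(0.091)² = 0.3648 J
PE = ½kx² = ½×88.1×(0.0416)² = 0.07623 J
KE = E_total − PE = 0.2885 J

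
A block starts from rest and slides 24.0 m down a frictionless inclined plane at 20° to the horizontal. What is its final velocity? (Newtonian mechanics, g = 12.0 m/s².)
a = g sin(θ) = 12.0 × sin(20°) = 4.1 m/s²
v = √(2ad) = √(2 × 4.1 × 24.0) = 14.04 m/s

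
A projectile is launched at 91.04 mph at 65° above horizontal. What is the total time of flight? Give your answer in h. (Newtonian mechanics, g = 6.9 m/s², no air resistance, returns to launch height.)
T = 2v₀sin(θ)/g (with unit conversion) = 0.00297 h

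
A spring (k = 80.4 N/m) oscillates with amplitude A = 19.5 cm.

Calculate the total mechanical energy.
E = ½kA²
E = ½kA² = ½×80.4×(0.195)² = 1.529 J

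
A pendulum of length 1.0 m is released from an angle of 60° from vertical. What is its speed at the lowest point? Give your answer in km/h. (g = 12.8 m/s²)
h = L(1 − cosθ) = 1.0×(1 − cos60°) = 0.5 m
v = √(2gh) = √(2×12.8×0.5) = 3.578 m/s = 12.88 km/h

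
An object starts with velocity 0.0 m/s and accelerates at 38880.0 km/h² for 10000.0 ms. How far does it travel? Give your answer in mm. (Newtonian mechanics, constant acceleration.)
d = v₀t + ½at² (with unit conversion) = 150000.0 mm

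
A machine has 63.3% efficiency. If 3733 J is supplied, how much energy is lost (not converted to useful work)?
W_out = η × W_in = 0.633×3733 = 2363.0 J
W_lost = W_in − W_out = 3733 − 2363.0 = 1370.0 J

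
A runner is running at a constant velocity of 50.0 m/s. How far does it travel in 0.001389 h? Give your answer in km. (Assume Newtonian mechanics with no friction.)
d = vt (with unit conversion) = 0.25 km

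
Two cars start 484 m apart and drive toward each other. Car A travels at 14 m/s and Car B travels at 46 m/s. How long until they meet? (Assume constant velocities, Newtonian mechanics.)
Combined speed: v_combined = 14 + 46 = 60 m/s
Time to meet: t = d/60 = 484/60 = 8.07 s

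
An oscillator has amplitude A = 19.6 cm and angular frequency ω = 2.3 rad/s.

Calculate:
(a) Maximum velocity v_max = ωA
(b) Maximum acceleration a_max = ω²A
v_max = ωA = 2.3×0.196 = 0.4508 m/s
a_max = ω²A = 2.3²×0.196 = 1.037 m/s²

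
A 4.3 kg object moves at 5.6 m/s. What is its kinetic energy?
KE = ½mv² = ½×4.3×5.6² = 67.424 J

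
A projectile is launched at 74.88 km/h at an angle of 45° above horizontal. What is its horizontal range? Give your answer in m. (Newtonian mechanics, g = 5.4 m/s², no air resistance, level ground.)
R = v₀² sin(2θ) / g (with unit conversion) = 80.12 m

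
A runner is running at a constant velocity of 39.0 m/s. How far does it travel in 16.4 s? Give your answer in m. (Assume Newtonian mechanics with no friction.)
d = vt = 639.6 m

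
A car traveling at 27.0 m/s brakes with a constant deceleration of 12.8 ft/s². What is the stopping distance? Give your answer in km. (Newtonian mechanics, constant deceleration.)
d = v₀² / (2a) (with unit conversion) = 0.09343 km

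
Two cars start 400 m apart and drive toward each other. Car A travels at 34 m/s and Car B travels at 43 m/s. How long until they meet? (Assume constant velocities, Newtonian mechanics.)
Combined speed: v_combined = 34 + 43 = 77 m/s
Time to meet: t = d/77 = 400/77 = 5.19 s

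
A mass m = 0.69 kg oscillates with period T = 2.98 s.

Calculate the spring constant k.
T = 2π√(m/k) → k = m(2π/T)² = 0.69×(2π/2.98)² = 3.067 N/m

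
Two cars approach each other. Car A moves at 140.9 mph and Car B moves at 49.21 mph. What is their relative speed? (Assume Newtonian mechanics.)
v_rel = v_A + v_B = 140.9 + 49.21 = 190.1 mph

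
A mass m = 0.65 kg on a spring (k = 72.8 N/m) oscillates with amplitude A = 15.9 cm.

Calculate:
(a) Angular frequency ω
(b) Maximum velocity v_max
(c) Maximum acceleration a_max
ω = √(k/m) = √(72.8/0.65) = 10.58 rad/s
v_max = ωA = 10.58×0.159 = 1.683 m/s
a_max = ω²A = 10.58²×0.159 = 17.81 m/s²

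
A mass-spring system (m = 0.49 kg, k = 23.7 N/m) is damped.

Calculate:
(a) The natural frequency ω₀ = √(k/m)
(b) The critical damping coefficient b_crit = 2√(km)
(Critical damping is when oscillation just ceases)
ω₀ = √(k/m) = √(23.7/0.49) = 6.955 rad/s
b_crit = 2√(km) = 2√(23.7×0.49) = 6.816 kg/s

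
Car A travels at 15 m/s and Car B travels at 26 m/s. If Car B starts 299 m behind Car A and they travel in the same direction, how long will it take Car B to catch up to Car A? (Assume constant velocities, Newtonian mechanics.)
Relative speed: v_rel = 26 - 15 = 11 m/s
Time to catch: t = d₀/v_rel = 299/11 = 27.18 s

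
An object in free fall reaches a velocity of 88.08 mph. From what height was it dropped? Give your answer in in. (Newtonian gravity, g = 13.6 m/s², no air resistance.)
h = v²/(2g) (with unit conversion) = 2244.0 in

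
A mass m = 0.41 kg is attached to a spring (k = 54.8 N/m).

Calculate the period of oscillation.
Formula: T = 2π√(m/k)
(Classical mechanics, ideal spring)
T = 2π√(m/k) = 2π√(0.41/54.8) = 0.5435 s; f = 1/T = 1.84 Hz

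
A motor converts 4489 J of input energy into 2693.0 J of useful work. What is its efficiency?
η = W_out/W_in = 2693.0/4489 = 0.5999 = 59.99%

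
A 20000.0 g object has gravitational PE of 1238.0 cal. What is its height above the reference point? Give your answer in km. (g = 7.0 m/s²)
PE = mgh → h = PE/(mg) = 5180 J / (20 kg × 7.0 m/s²) = 37 m = 0.037 km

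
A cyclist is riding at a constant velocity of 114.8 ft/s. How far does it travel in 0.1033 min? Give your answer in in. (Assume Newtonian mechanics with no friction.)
d = vt (with unit conversion) = 8538.0 in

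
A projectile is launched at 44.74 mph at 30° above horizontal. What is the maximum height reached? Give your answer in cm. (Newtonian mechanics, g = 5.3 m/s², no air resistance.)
H = v₀²sin²(θ)/(2g) (with unit conversion) = 943.4 cm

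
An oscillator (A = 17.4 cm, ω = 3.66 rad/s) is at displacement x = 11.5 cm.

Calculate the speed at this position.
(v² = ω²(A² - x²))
v = ω√(A² − x²) = 3.66×√(0.174² − 0.115²) = 0.4779 m/s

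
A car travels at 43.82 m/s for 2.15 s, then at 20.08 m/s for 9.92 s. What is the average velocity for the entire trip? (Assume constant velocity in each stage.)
d₁ = v₁t₁ = 43.82 × 2.15 = 94.213 m
d₂ = v₂t₂ = 20.08 × 9.92 = 199.194 m
d_total = 293.41 m, t_total = 12.07 s
v_avg = d_total/t_total = 293.41/12.07 = 24.31 m/s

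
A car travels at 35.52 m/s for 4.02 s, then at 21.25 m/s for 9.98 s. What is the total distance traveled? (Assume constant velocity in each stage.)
d₁ = v₁t₁ = 35.52 × 4.02 = 142.79 m
d₂ = v₂t₂ = 21.25 × 9.98 = 212.075 m
d_total = 142.79 + 212.075 = 354.87 m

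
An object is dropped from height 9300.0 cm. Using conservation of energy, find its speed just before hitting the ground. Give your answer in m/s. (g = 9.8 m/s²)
mgh = ½mv² → v = √(2gh) = √(2×9.8×93) = 42.69 m/s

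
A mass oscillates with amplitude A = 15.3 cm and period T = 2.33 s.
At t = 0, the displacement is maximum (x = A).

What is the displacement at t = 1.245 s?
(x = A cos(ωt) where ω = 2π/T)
ω = 2π/T = 2π/2.33 = 2.697 rad/s
x = A cos(ωt) = 15.3×cos(2.697×1.245) = -14.95 cm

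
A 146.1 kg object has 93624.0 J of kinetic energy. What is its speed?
KE = ½mv² → v = √(2KE/m) = √(2×93624.0/146.1) = 35.8 m/s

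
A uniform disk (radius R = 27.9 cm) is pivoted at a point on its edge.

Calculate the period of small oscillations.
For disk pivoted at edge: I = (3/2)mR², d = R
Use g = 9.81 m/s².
I/m = (3/2)R² = 0.1168 m²; d = R = 0.279 m
T = 2π√((3/2)R²/(gR)) = 2π√(3R/(2g)) = 1.298 s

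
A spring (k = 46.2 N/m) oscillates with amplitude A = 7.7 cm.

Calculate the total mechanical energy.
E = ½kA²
E = ½kA² = ½×46.2×(0.077)² = 0.137 J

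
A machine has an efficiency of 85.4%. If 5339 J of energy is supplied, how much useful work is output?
W_out = η × W_in = 0.854 × 5339 = 4559.5 J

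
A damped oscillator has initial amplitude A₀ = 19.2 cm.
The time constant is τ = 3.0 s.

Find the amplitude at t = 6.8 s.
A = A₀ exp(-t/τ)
A = A₀ exp(−t/τ) = 19.2×exp(−6.8/3.0) = 1.99 cm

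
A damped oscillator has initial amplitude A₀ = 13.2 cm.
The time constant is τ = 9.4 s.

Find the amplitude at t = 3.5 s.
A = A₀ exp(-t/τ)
A = A₀ exp(−t/τ) = 13.2×exp(−3.5/9.4) = 9.096 cm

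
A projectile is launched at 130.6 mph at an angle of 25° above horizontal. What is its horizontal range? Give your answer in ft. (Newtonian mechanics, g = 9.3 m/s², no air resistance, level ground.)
R = v₀² sin(2θ) / g (with unit conversion) = 921.2 ft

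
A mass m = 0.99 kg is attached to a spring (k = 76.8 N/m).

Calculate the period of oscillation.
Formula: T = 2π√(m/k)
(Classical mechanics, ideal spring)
T = 2π√(m/k) = 2π√(0.99/76.8) = 0.7134 s; f = 1/T = 1.402 Hz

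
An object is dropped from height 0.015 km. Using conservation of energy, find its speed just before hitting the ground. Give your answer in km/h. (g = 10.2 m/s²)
mgh = ½mv² → v = √(2gh) = √(2×10.2×15) = 17.49 m/s = 62.97 km/h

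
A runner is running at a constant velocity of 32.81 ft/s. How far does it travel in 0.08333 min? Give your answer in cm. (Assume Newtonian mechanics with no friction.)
d = vt (with unit conversion) = 5000.0 cm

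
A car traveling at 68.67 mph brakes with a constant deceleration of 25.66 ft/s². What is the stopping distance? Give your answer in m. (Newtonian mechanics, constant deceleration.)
d = v₀² / (2a) (with unit conversion) = 60.25 m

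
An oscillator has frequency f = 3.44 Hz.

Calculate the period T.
T = 1/f = 1/3.44 = 0.2907 s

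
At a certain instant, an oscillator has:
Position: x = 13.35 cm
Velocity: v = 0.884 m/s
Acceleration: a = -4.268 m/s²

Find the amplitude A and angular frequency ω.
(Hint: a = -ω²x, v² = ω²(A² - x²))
a = −ω²x → ω = √(|a|/x) = √(4.268/0.1335) = 5.654 rad/s
v² = ω²(A² − x²) → A = √(x² + v²/ω²) = √(0.1335² + 0.884²/5.654²) = 0.2056 m = 20.56 cm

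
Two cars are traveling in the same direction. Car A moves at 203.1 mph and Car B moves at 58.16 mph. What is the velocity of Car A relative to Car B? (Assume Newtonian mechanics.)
v_rel = v_A - v_B = 203.1 - 58.16 = 144.9 mph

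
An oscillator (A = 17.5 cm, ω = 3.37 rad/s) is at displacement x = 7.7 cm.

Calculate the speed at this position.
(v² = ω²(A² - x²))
v = ω√(A² − x²) = 3.37×√(0.175² − 0.077²) = 0.5296 m/s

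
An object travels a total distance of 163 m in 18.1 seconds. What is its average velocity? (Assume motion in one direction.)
v_avg = Δd / Δt = 163 / 18.1 = 9.01 m/s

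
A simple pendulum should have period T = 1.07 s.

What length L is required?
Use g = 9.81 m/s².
T = 2π√(L/g) → L = g(T/2π)² = 9.81×(1.07/2π)² = 0.2845 m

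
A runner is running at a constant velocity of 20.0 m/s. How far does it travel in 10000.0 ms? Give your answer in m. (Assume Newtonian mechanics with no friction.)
d = vt (with unit conversion) = 200.0 m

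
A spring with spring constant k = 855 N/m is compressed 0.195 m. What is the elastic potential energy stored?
PE = ½kx² = ½×855×0.195² = 16.26 J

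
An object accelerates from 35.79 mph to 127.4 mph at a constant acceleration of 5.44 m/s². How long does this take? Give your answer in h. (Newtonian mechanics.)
t = (v - v₀)/a (with unit conversion) = 0.002091 h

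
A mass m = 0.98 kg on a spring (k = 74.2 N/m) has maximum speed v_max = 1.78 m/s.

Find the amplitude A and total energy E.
½mv²_max = ½kA² → A = v_max√(m/k) = 1.78×√(0.98/74.2) = 0.2046 m = 20.46 cm
E = ½mv²_max = ½×0.98×1.78² = 1.553 J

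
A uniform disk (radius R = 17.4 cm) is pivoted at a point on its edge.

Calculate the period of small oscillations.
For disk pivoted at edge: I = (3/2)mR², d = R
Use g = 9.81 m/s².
I/m = (3/2)R² = 0.04541 m²; d = R = 0.174 m
T = 2π√((3/2)R²/(gR)) = 2π√(3R/(2g)) = 1.025 s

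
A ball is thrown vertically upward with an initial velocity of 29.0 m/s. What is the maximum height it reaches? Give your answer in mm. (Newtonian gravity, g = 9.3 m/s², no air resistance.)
h_max = v₀²/(2g) (with unit conversion) = 45220.0 mm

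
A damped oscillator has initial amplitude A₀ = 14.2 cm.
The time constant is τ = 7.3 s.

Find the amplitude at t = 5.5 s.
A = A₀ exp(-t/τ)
A = A₀ exp(−t/τ) = 14.2×exp(−5.5/7.3) = 6.685 cm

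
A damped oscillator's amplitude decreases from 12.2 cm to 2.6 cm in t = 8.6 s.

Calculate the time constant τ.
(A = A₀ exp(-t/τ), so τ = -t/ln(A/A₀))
A/A₀ = 2.6/12.2 = 0.2131; ln(A/A₀) = -1.546
τ = −t/ln(A/A₀) = −8.6/-1.546 = 5.563 s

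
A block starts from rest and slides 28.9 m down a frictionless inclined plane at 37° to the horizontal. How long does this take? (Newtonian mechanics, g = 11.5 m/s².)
a = g sin(θ) = 11.5 × sin(37°) = 6.92 m/s²
t = √(2d/a) = √(2 × 28.9 / 6.92) = 2.89 s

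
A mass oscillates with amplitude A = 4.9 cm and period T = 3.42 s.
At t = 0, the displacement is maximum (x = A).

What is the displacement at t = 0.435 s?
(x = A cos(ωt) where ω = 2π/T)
ω = 2π/T = 2π/3.42 = 1.837 rad/s
x = A cos(ωt) = 4.9×cos(1.837×0.435) = 3.417 cm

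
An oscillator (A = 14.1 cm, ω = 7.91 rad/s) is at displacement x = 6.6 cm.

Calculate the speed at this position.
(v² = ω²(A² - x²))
v = ω√(A² − x²) = 7.91×√(0.141² − 0.066²) = 0.9856 m/s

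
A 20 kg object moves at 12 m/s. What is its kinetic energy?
KE = ½mv² = ½×20×12² = 1440.0 J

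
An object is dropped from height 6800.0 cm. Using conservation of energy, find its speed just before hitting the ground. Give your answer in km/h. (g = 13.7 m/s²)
mgh = ½mv² → v = √(2gh) = √(2×13.7×68) = 43.16 m/s = 155.4 km/h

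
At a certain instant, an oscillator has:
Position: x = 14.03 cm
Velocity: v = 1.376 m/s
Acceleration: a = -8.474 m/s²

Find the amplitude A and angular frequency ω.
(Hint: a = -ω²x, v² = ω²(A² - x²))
a = −ω²x → ω = √(|a|/x) = √(8.474/0.1403) = 7.772 rad/s
v² = ω²(A² − x²) → A = √(x² + v²/ω²) = √(0.1403² + 1.376²/7.772²) = 0.2259 m = 22.59 cm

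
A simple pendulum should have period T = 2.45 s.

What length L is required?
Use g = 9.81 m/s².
T = 2π√(L/g) → L = g(T/2π)² = 9.81×(2.45/2π)² = 1.492 m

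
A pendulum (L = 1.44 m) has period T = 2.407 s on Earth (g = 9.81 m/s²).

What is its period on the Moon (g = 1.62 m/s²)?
T = 2π√(L/g), so T_moon/T_earth = √(g_earth/g_moon)
T_moon = 2π√(1.44/1.62) = 5.924 s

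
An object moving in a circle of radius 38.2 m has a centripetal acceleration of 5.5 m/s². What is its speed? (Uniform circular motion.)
v = √(a_c × r) = √(5.5 × 38.2) = 14.49 m/s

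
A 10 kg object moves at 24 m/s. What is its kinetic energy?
KE = ½mv² = ½×10×24² = 2880.0 J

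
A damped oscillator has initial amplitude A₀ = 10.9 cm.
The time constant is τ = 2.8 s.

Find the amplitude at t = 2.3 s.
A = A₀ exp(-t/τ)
A = A₀ exp(−t/τ) = 10.9×exp(−2.3/2.8) = 4.794 cm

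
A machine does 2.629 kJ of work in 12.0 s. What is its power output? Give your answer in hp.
P = W/t = 2629 J / 12 s = 219.1 W = 0.2938 hp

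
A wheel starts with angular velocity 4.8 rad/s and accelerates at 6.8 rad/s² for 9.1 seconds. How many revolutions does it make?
θ = ω₀t + ½αt² = 4.8×9.1 + ½×6.8×9.1² = 325.23 rad
Revolutions = θ/(2π) = 325.23/(2π) = 51.76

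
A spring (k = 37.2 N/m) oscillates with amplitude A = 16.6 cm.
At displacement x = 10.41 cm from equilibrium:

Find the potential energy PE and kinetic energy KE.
E_total = ½kA² = ½×37.2×(0.166)² = 0.5125 J
PE = ½kx² = ½×37.2×(0.1041)² = 0.2016 J
KE = E_total − PE = 0.311 J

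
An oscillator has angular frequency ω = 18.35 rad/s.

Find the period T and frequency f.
T = 2π/ω = 2π/18.35 = 0.3424 s; f = ω/2π = 2.92 Hz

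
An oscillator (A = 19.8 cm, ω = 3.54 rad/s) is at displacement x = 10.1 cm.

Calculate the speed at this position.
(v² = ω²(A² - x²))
v = ω√(A² − x²) = 3.54×√(0.198² − 0.101²) = 0.6029 m/s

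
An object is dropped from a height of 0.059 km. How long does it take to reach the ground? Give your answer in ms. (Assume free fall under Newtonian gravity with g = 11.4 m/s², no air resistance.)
t = √(2h/g) (with unit conversion) = 3217.0 ms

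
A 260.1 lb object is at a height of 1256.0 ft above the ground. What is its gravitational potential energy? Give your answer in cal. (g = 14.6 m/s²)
PE = mgh = 118 kg × 14.6 m/s² × 382.8 m = 6.594e+05 J = 157600.0 cal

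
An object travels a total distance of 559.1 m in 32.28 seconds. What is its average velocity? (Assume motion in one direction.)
v_avg = Δd / Δt = 559.1 / 32.28 = 17.32 m/s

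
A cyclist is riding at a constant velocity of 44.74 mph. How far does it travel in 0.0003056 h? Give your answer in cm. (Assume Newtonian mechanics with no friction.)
d = vt (with unit conversion) = 2200.0 cm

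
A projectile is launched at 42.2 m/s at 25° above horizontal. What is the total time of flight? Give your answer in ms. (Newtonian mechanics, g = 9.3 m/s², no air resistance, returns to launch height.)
T = 2v₀sin(θ)/g (with unit conversion) = 3835.0 ms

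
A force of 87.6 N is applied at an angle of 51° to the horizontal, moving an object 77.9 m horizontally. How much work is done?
W = Fd cosθ = 87.6×77.9×cos(51°) = 4294.5 J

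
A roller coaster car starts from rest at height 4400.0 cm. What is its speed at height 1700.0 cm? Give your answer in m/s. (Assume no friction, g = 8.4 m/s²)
mgh₁ = ½mv₂² + mgh₂ → v₂ = √(2g(h₁−h₂)) = √(2×8.4×(44−17)) = 21.3 m/s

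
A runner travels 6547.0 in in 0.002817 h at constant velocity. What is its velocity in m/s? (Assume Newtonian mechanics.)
v = d/t (with unit conversion) = 16.4 m/s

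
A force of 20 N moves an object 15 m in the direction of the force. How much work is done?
W = Fd = 20×15 = 300.0 J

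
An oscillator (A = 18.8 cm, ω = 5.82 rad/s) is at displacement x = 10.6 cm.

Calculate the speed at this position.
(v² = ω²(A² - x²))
v = ω√(A² − x²) = 5.82×√(0.188² − 0.106²) = 0.9037 m/s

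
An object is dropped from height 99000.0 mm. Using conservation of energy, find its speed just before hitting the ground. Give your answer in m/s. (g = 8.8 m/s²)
mgh = ½mv² → v = √(2gh) = √(2×8.8×99) = 41.74 m/s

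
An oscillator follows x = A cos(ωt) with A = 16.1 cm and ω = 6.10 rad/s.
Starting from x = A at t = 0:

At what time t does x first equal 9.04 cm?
cos(ωt) = x/A = 9.04/16.1 = 0.5615
ωt = arccos(0.5615) = 0.9746 rad
t = 0.9746/6.1 = 0.1598 s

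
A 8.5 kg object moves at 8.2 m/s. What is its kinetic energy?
KE = ½mv² = ½×8.5×8.2² = 285.77 J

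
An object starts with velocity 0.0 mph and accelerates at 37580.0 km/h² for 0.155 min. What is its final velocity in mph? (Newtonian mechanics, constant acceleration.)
v = v₀ + at (with unit conversion) = 60.32 mph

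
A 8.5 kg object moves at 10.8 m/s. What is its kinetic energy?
KE = ½mv² = ½×8.5×10.8² = 495.72 J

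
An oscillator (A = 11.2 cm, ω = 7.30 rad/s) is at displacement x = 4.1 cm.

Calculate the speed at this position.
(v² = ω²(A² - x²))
v = ω√(A² − x²) = 7.3×√(0.112² − 0.041²) = 0.7608 m/s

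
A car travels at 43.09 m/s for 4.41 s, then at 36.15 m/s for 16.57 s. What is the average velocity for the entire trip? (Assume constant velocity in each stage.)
d₁ = v₁t₁ = 43.09 × 4.41 = 190.027 m
d₂ = v₂t₂ = 36.15 × 16.57 = 599.005 m
d_total = 789.03 m, t_total = 20.98 s
v_avg = d_total/t_total = 789.03/20.98 = 37.61 m/s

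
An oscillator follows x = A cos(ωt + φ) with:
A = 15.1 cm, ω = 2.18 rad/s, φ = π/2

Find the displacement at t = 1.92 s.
x = A cos(ωt + φ) = 15.1×cos(2.18×1.92 + π/2) = 13.05 cm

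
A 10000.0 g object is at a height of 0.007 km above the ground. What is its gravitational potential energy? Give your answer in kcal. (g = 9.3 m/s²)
PE = mgh = 10 kg × 9.3 m/s² × 7 m = 651 J = 0.1556 kcal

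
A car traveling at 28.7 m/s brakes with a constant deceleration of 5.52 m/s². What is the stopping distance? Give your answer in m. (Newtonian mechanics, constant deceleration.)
d = v₀² / (2a) = 74.61 m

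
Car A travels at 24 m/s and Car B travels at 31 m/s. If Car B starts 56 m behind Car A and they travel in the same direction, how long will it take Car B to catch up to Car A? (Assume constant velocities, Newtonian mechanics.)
Relative speed: v_rel = 31 - 24 = 7 m/s
Time to catch: t = d₀/v_rel = 56/7 = 8.0 s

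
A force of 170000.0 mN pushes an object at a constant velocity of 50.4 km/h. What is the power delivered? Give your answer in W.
P = Fv = 170 N × 14 m/s = 2380 W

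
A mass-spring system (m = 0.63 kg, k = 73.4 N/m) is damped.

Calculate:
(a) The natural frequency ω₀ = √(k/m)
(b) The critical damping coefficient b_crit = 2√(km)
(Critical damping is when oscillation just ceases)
ω₀ = √(k/m) = √(73.4/0.63) = 10.79 rad/s
b_crit = 2√(km) = 2√(73.4×0.63) = 13.6 kg/s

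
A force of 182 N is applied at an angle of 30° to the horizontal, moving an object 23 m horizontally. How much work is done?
W = Fd cosθ = 182×23×cos(30°) = 3625.2 J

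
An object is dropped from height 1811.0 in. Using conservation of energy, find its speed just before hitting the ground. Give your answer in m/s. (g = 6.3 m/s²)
mgh = ½mv² → v = √(2gh) = √(2×6.3×46) = 24.07 m/s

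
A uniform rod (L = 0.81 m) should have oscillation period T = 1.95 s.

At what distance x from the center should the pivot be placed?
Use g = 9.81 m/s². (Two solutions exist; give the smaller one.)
T = 2π√((L²/12 + x²)/(gx)). Let c = T²g/(4π²) = 0.9449.
x² − cx + L²/12 = 0 → x = (c − √(c² − L²/3))/2 = 0.06192 m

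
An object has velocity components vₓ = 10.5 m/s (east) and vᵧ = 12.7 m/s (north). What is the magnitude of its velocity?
|v| = √(vₓ² + vᵧ²) = √(10.5² + 12.7²) = √(271.54) = 16.48 m/s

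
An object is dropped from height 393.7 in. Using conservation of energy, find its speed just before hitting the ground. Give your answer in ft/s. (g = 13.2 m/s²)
mgh = ½mv² → v = √(2gh) = √(2×13.2×10) = 16.25 m/s = 53.31 ft/s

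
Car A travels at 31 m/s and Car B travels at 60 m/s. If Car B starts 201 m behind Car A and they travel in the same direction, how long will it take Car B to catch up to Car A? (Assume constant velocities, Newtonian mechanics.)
Relative speed: v_rel = 60 - 31 = 29 m/s
Time to catch: t = d₀/v_rel = 201/29 = 6.93 s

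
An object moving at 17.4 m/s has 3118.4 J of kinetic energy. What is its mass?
KE = ½mv² → m = 2KE/v² = 2×3118.4/17.4² = 20.6 kg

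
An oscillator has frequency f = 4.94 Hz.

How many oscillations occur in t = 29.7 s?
n = f×t = 4.94×29.7 = 146.7 oscillations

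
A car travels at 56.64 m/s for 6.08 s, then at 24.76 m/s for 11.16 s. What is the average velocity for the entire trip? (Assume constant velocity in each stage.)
d₁ = v₁t₁ = 56.64 × 6.08 = 344.371 m
d₂ = v₂t₂ = 24.76 × 11.16 = 276.322 m
d_total = 620.69 m, t_total = 17.24 s
v_avg = d_total/t_total = 620.69/17.24 = 36.0 m/s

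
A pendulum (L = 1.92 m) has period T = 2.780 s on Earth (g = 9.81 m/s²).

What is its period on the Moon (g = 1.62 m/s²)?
T = 2π√(L/g), so T_moon/T_earth = √(g_earth/g_moon)
T_moon = 2π√(1.92/1.62) = 6.84 s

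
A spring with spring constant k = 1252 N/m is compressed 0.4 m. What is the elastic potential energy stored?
PE = ½kx² = ½×1252×0.4² = 100.2 J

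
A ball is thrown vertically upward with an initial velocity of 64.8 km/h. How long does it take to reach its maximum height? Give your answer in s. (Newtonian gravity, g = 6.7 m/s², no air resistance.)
t_up = v₀/g (with unit conversion) = 2.687 s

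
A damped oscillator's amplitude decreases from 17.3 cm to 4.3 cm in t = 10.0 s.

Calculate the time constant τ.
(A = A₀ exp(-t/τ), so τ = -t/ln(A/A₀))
A/A₀ = 4.3/17.3 = 0.2486; ln(A/A₀) = -1.392
τ = −t/ln(A/A₀) = −10.0/-1.392 = 7.183 s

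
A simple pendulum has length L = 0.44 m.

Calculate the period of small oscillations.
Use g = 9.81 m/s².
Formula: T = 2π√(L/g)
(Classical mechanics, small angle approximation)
T = 2π√(L/g) = 2π√(0.44/9.81) = 1.331 s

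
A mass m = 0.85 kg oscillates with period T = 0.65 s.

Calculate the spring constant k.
T = 2π√(m/k) → k = m(2π/T)² = 0.85×(2π/0.65)² = 79.42 N/m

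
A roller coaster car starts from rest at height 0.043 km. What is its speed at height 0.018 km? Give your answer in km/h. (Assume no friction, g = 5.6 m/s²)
mgh₁ = ½mv₂² + mgh₂ → v₂ = √(2g(h₁−h₂)) = √(2×5.6×(43−18)) = 16.73 m/s = 60.24 km/h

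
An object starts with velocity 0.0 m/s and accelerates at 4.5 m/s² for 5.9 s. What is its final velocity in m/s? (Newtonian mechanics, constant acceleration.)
v = v₀ + at = 26.55 m/s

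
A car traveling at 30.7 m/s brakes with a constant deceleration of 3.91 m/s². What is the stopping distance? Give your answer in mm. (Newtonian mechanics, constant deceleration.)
d = v₀² / (2a) (with unit conversion) = 120500.0 mm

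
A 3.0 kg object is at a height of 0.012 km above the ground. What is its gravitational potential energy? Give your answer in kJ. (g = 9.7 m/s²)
PE = mgh = 3 kg × 9.7 m/s² × 12 m = 349.2 J = 0.3492 kJ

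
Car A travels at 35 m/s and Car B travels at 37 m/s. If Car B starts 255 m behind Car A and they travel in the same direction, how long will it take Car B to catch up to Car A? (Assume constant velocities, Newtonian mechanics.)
Relative speed: v_rel = 37 - 35 = 2 m/s
Time to catch: t = d₀/v_rel = 255/2 = 127.5 s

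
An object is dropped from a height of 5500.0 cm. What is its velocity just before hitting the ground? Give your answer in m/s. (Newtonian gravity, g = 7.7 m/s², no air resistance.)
v = √(2gh) (with unit conversion) = 29.1 m/s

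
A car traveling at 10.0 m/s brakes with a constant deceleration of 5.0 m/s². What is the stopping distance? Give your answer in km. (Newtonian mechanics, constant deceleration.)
d = v₀² / (2a) (with unit conversion) = 0.01 km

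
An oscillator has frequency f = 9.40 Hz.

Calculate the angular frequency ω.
ω = 2πf = 2π×9.4 = 59.06 rad/s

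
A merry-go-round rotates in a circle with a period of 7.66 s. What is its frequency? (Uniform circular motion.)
f = 1/T = 1/7.66 = 0.1305 Hz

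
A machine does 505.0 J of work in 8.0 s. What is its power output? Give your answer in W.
P = W/t = 505 J / 8 s = 63.12 W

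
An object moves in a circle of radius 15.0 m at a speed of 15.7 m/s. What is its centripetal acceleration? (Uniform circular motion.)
a_c = v²/r = 15.7²/15.0 = 246.49/15.0 = 16.43 m/s²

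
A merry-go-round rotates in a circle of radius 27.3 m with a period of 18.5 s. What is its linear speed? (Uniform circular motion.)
v = 2πr/T = 2π×27.3/18.5 = 9.27 m/s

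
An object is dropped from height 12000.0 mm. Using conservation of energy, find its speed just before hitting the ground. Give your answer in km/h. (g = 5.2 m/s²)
mgh = ½mv² → v = √(2gh) = √(2×5.2×12) = 11.17 m/s = 40.22 km/h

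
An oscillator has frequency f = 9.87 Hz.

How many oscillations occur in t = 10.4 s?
n = f×t = 9.87×10.4 = 102.6 oscillations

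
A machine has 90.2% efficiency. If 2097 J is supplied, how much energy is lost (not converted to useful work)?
W_out = η × W_in = 0.902×2097 = 1891.5 J
W_lost = W_in − W_out = 2097 − 1891.5 = 205.51 J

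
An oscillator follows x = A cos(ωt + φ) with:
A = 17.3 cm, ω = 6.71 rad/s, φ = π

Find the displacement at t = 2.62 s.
x = A cos(ωt + φ) = 17.3×cos(6.71×2.62 + π) = -5.136 cm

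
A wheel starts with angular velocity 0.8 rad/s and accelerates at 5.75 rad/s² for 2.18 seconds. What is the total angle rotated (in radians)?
θ = ω₀t + ½αt² = 0.8×2.18 + ½×5.75×2.18² = 15.41 rad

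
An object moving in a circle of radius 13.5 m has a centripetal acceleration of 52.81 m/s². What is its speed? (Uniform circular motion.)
v = √(a_c × r) = √(52.81 × 13.5) = 26.7 m/s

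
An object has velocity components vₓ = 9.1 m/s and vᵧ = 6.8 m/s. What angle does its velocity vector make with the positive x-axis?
θ = arctan(vᵧ/vₓ) = arctan(6.8/9.1) = 36.77°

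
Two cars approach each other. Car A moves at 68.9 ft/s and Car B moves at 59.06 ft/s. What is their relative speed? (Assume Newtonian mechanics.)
v_rel = v_A + v_B = 68.9 + 59.06 = 128.0 ft/s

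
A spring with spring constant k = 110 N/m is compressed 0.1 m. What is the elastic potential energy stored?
PE = ½kx² = ½×110×0.1² = 0.55 J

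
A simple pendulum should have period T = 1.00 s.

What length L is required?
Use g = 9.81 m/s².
T = 2π√(L/g) → L = g(T/2π)² = 9.81×(1.0/2π)² = 0.2485 m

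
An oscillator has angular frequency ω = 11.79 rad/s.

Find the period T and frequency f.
T = 2π/ω = 2π/11.79 = 0.5329 s; f = ω/2π = 1.876 Hz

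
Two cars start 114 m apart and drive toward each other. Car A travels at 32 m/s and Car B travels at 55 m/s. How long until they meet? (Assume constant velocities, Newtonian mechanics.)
Combined speed: v_combined = 32 + 55 = 87 m/s
Time to meet: t = d/87 = 114/87 = 1.31 s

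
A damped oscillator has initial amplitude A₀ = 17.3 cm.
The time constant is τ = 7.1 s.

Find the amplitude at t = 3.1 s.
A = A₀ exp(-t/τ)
A = A₀ exp(−t/τ) = 17.3×exp(−3.1/7.1) = 11.18 cm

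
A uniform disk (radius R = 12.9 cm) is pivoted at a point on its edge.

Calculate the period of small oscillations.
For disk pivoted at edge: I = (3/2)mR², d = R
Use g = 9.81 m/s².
I/m = (3/2)R² = 0.02496 m²; d = R = 0.129 m
T = 2π√((3/2)R²/(gR)) = 2π√(3R/(2g)) = 0.8824 s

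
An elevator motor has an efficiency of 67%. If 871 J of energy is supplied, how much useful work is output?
W_out = η × W_in = 0.67 × 871 = 583.57 J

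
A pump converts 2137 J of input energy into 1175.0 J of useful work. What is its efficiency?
η = W_out/W_in = 1175.0/2137 = 0.5498 = 54.98%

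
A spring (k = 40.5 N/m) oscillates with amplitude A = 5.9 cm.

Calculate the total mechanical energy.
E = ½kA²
E = ½kA² = ½×40.5×(0.059)² = 0.07049 J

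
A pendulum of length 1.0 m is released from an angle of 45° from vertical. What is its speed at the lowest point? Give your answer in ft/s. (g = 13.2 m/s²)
h = L(1 − cosθ) = 1.0×(1 − cos45°) = 0.2929 m
v = √(2gh) = √(2×13.2×0.2929) = 2.781 m/s = 9.123 ft/s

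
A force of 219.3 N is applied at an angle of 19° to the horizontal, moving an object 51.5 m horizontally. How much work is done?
W = Fd cosθ = 219.3×51.5×cos(19°) = 10679.0 J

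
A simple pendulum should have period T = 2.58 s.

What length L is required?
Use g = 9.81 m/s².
T = 2π√(L/g) → L = g(T/2π)² = 9.81×(2.58/2π)² = 1.654 m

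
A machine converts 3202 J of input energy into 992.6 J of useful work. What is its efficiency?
η = W_out/W_in = 992.6/3202 = 0.31 = 31.0%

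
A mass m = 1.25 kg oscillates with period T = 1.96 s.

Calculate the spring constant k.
T = 2π√(m/k) → k = m(2π/T)² = 1.25×(2π/1.96)² = 12.85 N/m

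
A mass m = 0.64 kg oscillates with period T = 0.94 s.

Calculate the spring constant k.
T = 2π√(m/k) → k = m(2π/T)² = 0.64×(2π/0.94)² = 28.59 N/m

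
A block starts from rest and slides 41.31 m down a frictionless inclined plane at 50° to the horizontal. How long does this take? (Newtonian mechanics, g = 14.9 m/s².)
a = g sin(θ) = 14.9 × sin(50°) = 11.41 m/s²
t = √(2d/a) = √(2 × 41.31 / 11.41) = 2.69 s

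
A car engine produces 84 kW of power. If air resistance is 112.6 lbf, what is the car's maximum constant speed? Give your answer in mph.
P = Fv → v = P/F = 84000 W / 500.9 N = 167.7 m/s = 375.2 mph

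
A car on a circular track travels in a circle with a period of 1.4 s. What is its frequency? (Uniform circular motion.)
f = 1/T = 1/1.4 = 0.7143 Hz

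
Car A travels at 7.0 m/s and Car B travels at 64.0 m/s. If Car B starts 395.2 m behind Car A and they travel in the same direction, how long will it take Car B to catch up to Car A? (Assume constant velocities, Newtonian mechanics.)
Relative speed: v_rel = 64.0 - 7.0 = 57 m/s
Time to catch: t = d₀/v_rel = 395.2/57 = 6.93 s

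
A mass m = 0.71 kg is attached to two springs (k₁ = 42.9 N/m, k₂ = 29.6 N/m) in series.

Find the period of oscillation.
k_eq = k₁k₂/(k₁+k₂) = 17.52 N/m
T = 2π√(m/k_eq) = 2π√(0.71/17.52) = 1.265 s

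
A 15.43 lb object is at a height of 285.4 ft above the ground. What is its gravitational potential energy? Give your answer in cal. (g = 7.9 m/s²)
PE = mgh = 6.999 kg × 7.9 m/s² × 86.99 m = 4810 J = 1150.0 cal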